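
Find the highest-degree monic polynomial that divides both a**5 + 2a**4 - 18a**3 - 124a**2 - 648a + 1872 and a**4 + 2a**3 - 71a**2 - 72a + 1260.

Apply the Euclidean algorithm:
  a**5 + 2a**4 - 18a**3 - 124a**2 - 648a + 1872 = (a)(a**4 + 2a**3 - 71a**2 - 72a + 1260) + (53a**3 - 52a**2 - 1908a + 1872)
  a**4 + 2a**3 - 71a**2 - 72a + 1260 = ((1/53)a + 158/2809)(53a**3 - 52a**2 - 1908a + 1872) + (-(90099/2809)a**2 + 3243564/2809)
  53a**3 - 52a**2 - 1908a + 1872 = (-(148877/90099)a + 146068/90099)(-(90099/2809)a**2 + 3243564/2809) + (0)
Last nonzero remainder: -(90099/2809)a**2 + 3243564/2809. Dividing through by -90099/2809 gives the monic gcd a**2 - 36.

a**2 - 36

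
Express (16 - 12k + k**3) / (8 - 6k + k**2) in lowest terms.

(-8 + 2k + k**2)/(-4 + k)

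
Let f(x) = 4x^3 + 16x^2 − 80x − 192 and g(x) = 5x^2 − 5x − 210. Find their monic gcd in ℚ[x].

Apply the Euclidean algorithm:
  4x^3 + 16x^2 − 80x − 192 = ((4/5)x + 4)(5x^2 − 5x − 210) + (108x + 648)
  5x^2 − 5x − 210 = ((5/108)x − 35/108)(108x + 648) + (0)
Last nonzero remainder: 108x + 648. Dividing through by 108 gives the monic gcd x + 6.

x + 6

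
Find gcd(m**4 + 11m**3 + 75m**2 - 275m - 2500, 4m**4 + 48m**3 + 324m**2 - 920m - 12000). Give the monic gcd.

Apply the Euclidean algorithm:
  m**4 + 11m**3 + 75m**2 - 275m - 2500 = (1/4)(4m**4 + 48m**3 + 324m**2 - 920m - 12000) + (-m**3 - 6m**2 - 45m + 500)
  4m**4 + 48m**3 + 324m**2 - 920m - 12000 = (-4m - 24)(-m**3 - 6m**2 - 45m + 500) + (0)
Last nonzero remainder: -m**3 - 6m**2 - 45m + 500. Dividing through by -1 gives the monic gcd m**3 + 6m**2 + 45m - 500.

m**3 + 6m**2 + 45m - 500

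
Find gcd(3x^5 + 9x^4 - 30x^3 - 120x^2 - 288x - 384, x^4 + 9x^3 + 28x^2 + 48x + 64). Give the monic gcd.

By polynomial division,
  3x^5 + 9x^4 - 30x^3 - 120x^2 - 288x - 384 = (3x - 18)(x^4 + 9x^3 + 28x^2 + 48x + 64) + (48x^3 + 240x^2 + 384x + 768)
  x^4 + 9x^3 + 28x^2 + 48x + 64 = ((1/48)x + 1/12)(48x^3 + 240x^2 + 384x + 768) + (0)
Last nonzero remainder: 48x^3 + 240x^2 + 384x + 768. Dividing through by 48 gives the monic gcd x^3 + 5x^2 + 8x + 16.

x^3 + 5x^2 + 8x + 16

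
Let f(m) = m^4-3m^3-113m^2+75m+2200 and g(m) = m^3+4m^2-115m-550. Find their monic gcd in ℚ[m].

Repeated division with remainder:
  m^4-3m^3-113m^2+75m+2200 = (m-7)(m^3+4m^2-115m-550) + (30m^2-180m-1650)
  m^3+4m^2-115m-550 = ((1/30)m+1/3)(30m^2-180m-1650) + (0)
Last nonzero remainder: 30m^2-180m-1650. Dividing through by 30 gives the monic gcd m^2-6m-55.

m^2-6m-55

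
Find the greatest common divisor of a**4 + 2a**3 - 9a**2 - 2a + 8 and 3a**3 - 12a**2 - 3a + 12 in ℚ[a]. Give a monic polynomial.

a**2 - 1

Repeated division with remainder:
  a**4 + 2a**3 - 9a**2 - 2a + 8 = ((1/3)a + 2)(3a**3 - 12a**2 - 3a + 12) + (16a**2 - 16)
  3a**3 - 12a**2 - 3a + 12 = ((3/16)a - 3/4)(16a**2 - 16) + (0)
Last nonzero remainder: 16a**2 - 16. Dividing through by 16 gives the monic gcd a**2 - 1.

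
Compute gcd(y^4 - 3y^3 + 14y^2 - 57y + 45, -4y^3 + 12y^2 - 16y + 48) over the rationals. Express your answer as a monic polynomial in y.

Apply the Euclidean algorithm:
  y^4 - 3y^3 + 14y^2 - 57y + 45 = (-(1/4)y)(-4y^3 + 12y^2 - 16y + 48) + (10y^2 - 45y + 45)
  -4y^3 + 12y^2 - 16y + 48 = (-(2/5)y - 3/5)(10y^2 - 45y + 45) + (-25y + 75)
  10y^2 - 45y + 45 = (-(2/5)y + 3/5)(-25y + 75) + (0)
Last nonzero remainder: -25y + 75. Dividing through by -25 gives the monic gcd y - 3.

y - 3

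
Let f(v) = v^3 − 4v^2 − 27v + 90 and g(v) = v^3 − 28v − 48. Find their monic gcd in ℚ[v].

Repeated division with remainder:
  v^3 − 4v^2 − 27v + 90 = (v^3 − 28v − 48) + (−4v^2 + v + 138)
  v^3 − 28v − 48 = (−(1/4)v − 1/16)(−4v^2 + v + 138) + ((105/16)v − 315/8)
  −4v^2 + v + 138 = (−(64/105)v − 368/105)((105/16)v − 315/8) + (0)
Last nonzero remainder: (105/16)v − 315/8. Dividing through by 105/16 gives the monic gcd v − 6.

v − 6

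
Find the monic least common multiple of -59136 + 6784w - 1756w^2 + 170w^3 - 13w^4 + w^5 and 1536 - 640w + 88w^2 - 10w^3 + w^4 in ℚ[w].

-1419264 + 754176w - 169120w^2 + 28424w^3 - 3768w^4 + 324w^5 - 23w^6 + w^7

Repeated division with remainder:
  w^5 - 13w^4 + 170w^3 - 1756w^2 + 6784w - 59136 = (w - 3)(w^4 - 10w^3 + 88w^2 - 640w + 1536) + (52w^3 - 852w^2 + 3328w - 54528)
  w^4 - 10w^3 + 88w^2 - 640w + 1536 = ((1/52)w + 83/676)(52w^3 - 852w^2 + 3328w - 54528) + ((21735/169)w^2 + 1391040/169)
  52w^3 - 852w^2 + 3328w - 54528 = ((8788/21735)w - 47996/7245)((21735/169)w^2 + 1391040/169) + (0)
Last nonzero remainder: (21735/169)w^2 + 1391040/169. Dividing through by 21735/169 gives the monic gcd w^2 + 64.
Then lcm(f, g) = f·g / gcd(f, g); expanding and making the result monic gives the answer.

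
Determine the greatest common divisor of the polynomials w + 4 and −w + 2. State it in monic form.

1

Apply the Euclidean algorithm:
  w + 4 = (−1)(−w + 2) + (6)
  −w + 2 = (−(1/6)w + 1/3)(6) + (0)
The last nonzero remainder is the constant 6, so the polynomials are coprime and gcd = 1.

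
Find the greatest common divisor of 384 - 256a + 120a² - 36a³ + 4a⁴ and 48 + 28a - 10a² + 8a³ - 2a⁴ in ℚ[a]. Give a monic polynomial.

-24 + 10a - 5a² + a³

Repeated division with remainder:
  4a⁴ - 36a³ + 120a² - 256a + 384 = (-2)(-2a⁴ + 8a³ - 10a² + 28a + 48) + (-20a³ + 100a² - 200a + 480)
  -2a⁴ + 8a³ - 10a² + 28a + 48 = ((1/10)a + 1/10)(-20a³ + 100a² - 200a + 480) + (0)
Last nonzero remainder: -20a³ + 100a² - 200a + 480. Dividing through by -20 gives the monic gcd a³ - 5a² + 10a - 24.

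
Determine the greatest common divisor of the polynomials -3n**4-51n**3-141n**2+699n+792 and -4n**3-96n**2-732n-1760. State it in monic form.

Euclidean algorithm in ℚ[n]:
  -3n**4-51n**3-141n**2+699n+792 = ((3/4)n-21/4)(-4n**3-96n**2-732n-1760) + (-96n**2-1824n-8448)
  -4n**3-96n**2-732n-1760 = ((1/24)n+5/24)(-96n**2-1824n-8448) + (0)
Last nonzero remainder: -96n**2-1824n-8448. Dividing through by -96 gives the monic gcd n**2+19n+88.

n**2+19n+88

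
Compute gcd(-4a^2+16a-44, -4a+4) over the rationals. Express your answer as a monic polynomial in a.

Euclidean algorithm in ℚ[a]:
  -4a^2+16a-44 = (a-3)(-4a+4) + (-32)
  -4a+4 = ((1/8)a-1/8)(-32) + (0)
The last nonzero remainder is the constant -32, so the polynomials are coprime and gcd = 1.

1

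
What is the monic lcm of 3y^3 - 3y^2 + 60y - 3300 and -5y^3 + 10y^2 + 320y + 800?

By polynomial division,
  3y^3 - 3y^2 + 60y - 3300 = (-3/5)(-5y^3 + 10y^2 + 320y + 800) + (3y^2 + 252y - 2820)
  -5y^3 + 10y^2 + 320y + 800 = (-(5/3)y + 430/3)(3y^2 + 252y - 2820) + (-40500y + 405000)
  3y^2 + 252y - 2820 = (-(1/13500)y - 47/6750)(-40500y + 405000) + (0)
Last nonzero remainder: -40500y + 405000. Dividing through by -40500 gives the monic gcd y - 10.
Then lcm(f, g) = f·g / gcd(f, g); expanding and making the result monic gives the answer.

y^5 + 7y^4 + 28y^3 - 956y^2 - 8480y - 17600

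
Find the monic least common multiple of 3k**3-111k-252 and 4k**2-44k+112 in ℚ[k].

k**4-4k**3-37k**2+64k+336

Apply the Euclidean algorithm:
  3k**3-111k-252 = ((3/4)k+33/4)(4k**2-44k+112) + (168k-1176)
  4k**2-44k+112 = ((1/42)k-2/21)(168k-1176) + (0)
Last nonzero remainder: 168k-1176. Dividing through by 168 gives the monic gcd k-7.
Then lcm(f, g) = f·g / gcd(f, g); expanding and making the result monic gives the answer.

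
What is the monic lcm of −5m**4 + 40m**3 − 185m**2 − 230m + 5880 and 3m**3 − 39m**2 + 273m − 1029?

m**5 − 15m**4 + 93m**3 − 213m**2 − 1498m + 8232

By polynomial division,
  −5m**4 + 40m**3 − 185m**2 − 230m + 5880 = (−(5/3)m − 25/3)(3m**3 − 39m**2 + 273m − 1029) + (−55m**2 + 330m − 2695)
  3m**3 − 39m**2 + 273m − 1029 = (−(3/55)m + 21/55)(−55m**2 + 330m − 2695) + (0)
Last nonzero remainder: −55m**2 + 330m − 2695. Dividing through by −55 gives the monic gcd m**2 − 6m + 49.
Then lcm(f, g) = f·g / gcd(f, g); expanding and making the result monic gives the answer.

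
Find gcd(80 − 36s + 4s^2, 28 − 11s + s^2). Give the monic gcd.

−4 + s

By polynomial division,
  4s^2 − 36s + 80 = (4)(s^2 − 11s + 28) + (8s − 32)
  s^2 − 11s + 28 = ((1/8)s − 7/8)(8s − 32) + (0)
Last nonzero remainder: 8s − 32. Dividing through by 8 gives the monic gcd s − 4.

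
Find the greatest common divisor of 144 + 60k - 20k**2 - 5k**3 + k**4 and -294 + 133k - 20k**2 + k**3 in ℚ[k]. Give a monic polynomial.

-6 + k

By polynomial division,
  k**4 - 5k**3 - 20k**2 + 60k + 144 = (k + 15)(k**3 - 20k**2 + 133k - 294) + (147k**2 - 1641k + 4554)
  k**3 - 20k**2 + 133k - 294 = ((1/147)k - 433/7203)(147k**2 - 1641k + 4554) + ((8100/2401)k - 48600/2401)
  147k**2 - 1641k + 4554 = ((117649/2700)k - 607453/2700)((8100/2401)k - 48600/2401) + (0)
Last nonzero remainder: (8100/2401)k - 48600/2401. Dividing through by 8100/2401 gives the monic gcd k - 6.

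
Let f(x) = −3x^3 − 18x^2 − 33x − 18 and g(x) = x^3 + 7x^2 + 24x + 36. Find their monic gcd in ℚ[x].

Euclidean algorithm in ℚ[x]:
  −3x^3 − 18x^2 − 33x − 18 = (−3)(x^3 + 7x^2 + 24x + 36) + (3x^2 + 39x + 90)
  x^3 + 7x^2 + 24x + 36 = ((1/3)x − 2)(3x^2 + 39x + 90) + (72x + 216)
  3x^2 + 39x + 90 = ((1/24)x + 5/12)(72x + 216) + (0)
Last nonzero remainder: 72x + 216. Dividing through by 72 gives the monic gcd x + 3.

x + 3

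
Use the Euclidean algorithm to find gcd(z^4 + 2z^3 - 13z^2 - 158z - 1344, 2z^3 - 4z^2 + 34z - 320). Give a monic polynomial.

By polynomial division,
  z^4 + 2z^3 - 13z^2 - 158z - 1344 = ((1/2)z + 2)(2z^3 - 4z^2 + 34z - 320) + (-22z^2 - 66z - 704)
  2z^3 - 4z^2 + 34z - 320 = (-(1/11)z + 5/11)(-22z^2 - 66z - 704) + (0)
Last nonzero remainder: -22z^2 - 66z - 704. Dividing through by -22 gives the monic gcd z^2 + 3z + 32.

z^2 + 3z + 32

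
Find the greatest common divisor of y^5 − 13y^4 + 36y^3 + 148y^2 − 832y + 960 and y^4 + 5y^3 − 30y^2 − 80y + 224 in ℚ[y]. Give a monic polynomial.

Apply the Euclidean algorithm:
  y^5 − 13y^4 + 36y^3 + 148y^2 − 832y + 960 = (y − 18)(y^4 + 5y^3 − 30y^2 − 80y + 224) + (156y^3 − 312y^2 − 2496y + 4992)
  y^4 + 5y^3 − 30y^2 − 80y + 224 = ((1/156)y + 7/156)(156y^3 − 312y^2 − 2496y + 4992) + (0)
Last nonzero remainder: 156y^3 − 312y^2 − 2496y + 4992. Dividing through by 156 gives the monic gcd y^3 − 2y^2 − 16y + 32.

y^3 − 2y^2 − 16y + 32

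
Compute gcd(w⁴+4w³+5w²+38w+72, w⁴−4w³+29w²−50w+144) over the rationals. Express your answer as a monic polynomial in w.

Apply the Euclidean algorithm:
  w⁴+4w³+5w²+38w+72 = (w⁴−4w³+29w²−50w+144) + (8w³−24w²+88w−72)
  w⁴−4w³+29w²−50w+144 = ((1/8)w−1/8)(8w³−24w²+88w−72) + (15w²−30w+135)
  8w³−24w²+88w−72 = ((8/15)w−8/15)(15w²−30w+135) + (0)
Last nonzero remainder: 15w²−30w+135. Dividing through by 15 gives the monic gcd w²−2w+9.

w²−2w+9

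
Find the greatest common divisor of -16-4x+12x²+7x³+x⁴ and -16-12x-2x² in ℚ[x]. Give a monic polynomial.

8+6x+x²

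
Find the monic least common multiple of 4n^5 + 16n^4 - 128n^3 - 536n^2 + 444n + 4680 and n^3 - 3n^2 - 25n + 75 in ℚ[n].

Euclidean algorithm in ℚ[n]:
  4n^5 + 16n^4 - 128n^3 - 536n^2 + 444n + 4680 = (4n^2 + 28n + 56)(n^3 - 3n^2 - 25n + 75) + (32n^2 - 256n + 480)
  n^3 - 3n^2 - 25n + 75 = ((1/32)n + 5/32)(32n^2 - 256n + 480) + (0)
Last nonzero remainder: 32n^2 - 256n + 480. Dividing through by 32 gives the monic gcd n^2 - 8n + 15.
Then lcm(f, g) = f·g / gcd(f, g); expanding and making the result monic gives the answer.

n^6 + 9n^5 - 12n^4 - 294n^3 - 559n^2 + 1725n + 5850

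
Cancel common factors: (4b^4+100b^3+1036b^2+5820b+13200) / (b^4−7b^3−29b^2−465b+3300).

(4b^2+64b+220)/(b^2−16b+55)

Apply the Euclidean algorithm:
  4b^4+100b^3+1036b^2+5820b+13200 = (4)(b^4−7b^3−29b^2−465b+3300) + (128b^3+1152b^2+7680b)
  b^4−7b^3−29b^2−465b+3300 = ((1/128)b−1/8)(128b^3+1152b^2+7680b) + (55b^2+495b+3300)
  128b^3+1152b^2+7680b = ((128/55)b)(55b^2+495b+3300) + (0)
Last nonzero remainder: 55b^2+495b+3300. Dividing through by 55 gives the monic gcd b^2+9b+60.
Cancel b^2+9b+60 from numerator and denominator to get the reduced form.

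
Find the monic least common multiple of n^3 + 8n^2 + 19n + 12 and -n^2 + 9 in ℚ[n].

n^4 + 5n^3 - 5n^2 - 45n - 36

Apply the Euclidean algorithm:
  n^3 + 8n^2 + 19n + 12 = (-n - 8)(-n^2 + 9) + (28n + 84)
  -n^2 + 9 = (-(1/28)n + 3/28)(28n + 84) + (0)
Last nonzero remainder: 28n + 84. Dividing through by 28 gives the monic gcd n + 3.
Then lcm(f, g) = f·g / gcd(f, g); expanding and making the result monic gives the answer.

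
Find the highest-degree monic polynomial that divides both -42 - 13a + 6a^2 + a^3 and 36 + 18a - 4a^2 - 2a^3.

Euclidean algorithm in ℚ[a]:
  a^3 + 6a^2 - 13a - 42 = (-1/2)(-2a^3 - 4a^2 + 18a + 36) + (4a^2 - 4a - 24)
  -2a^3 - 4a^2 + 18a + 36 = (-(1/2)a - 3/2)(4a^2 - 4a - 24) + (0)
Last nonzero remainder: 4a^2 - 4a - 24. Dividing through by 4 gives the monic gcd a^2 - a - 6.

-6 - a + a^2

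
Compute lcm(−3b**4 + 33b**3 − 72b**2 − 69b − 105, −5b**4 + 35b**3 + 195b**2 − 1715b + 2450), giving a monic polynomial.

b**6 − 6b**5 − 45b**4 + 297b**3 − 186b**2 − 147b − 490

By polynomial division,
  −3b**4 + 33b**3 − 72b**2 − 69b − 105 = (3/5)(−5b**4 + 35b**3 + 195b**2 − 1715b + 2450) + (12b**3 − 189b**2 + 960b − 1575)
  −5b**4 + 35b**3 + 195b**2 − 1715b + 2450 = (−(5/12)b − 175/48)(12b**3 − 189b**2 + 960b − 1575) + (−(1505/16)b**2 + (4515/4)b − 52675/16)
  12b**3 − 189b**2 + 960b − 1575 = (−(192/1505)b + 144/301)(−(1505/16)b**2 + (4515/4)b − 52675/16) + (0)
Last nonzero remainder: −(1505/16)b**2 + (4515/4)b − 52675/16. Dividing through by −1505/16 gives the monic gcd b**2 − 12b + 35.
Then lcm(f, g) = f·g / gcd(f, g); expanding and making the result monic gives the answer.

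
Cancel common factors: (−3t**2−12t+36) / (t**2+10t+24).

Apply the Euclidean algorithm:
  −3t**2−12t+36 = (−3)(t**2+10t+24) + (18t+108)
  t**2+10t+24 = ((1/18)t+2/9)(18t+108) + (0)
Last nonzero remainder: 18t+108. Dividing through by 18 gives the monic gcd t+6.
Cancel t+6 from numerator and denominator to get the reduced form.

(−3t+6)/(t+4)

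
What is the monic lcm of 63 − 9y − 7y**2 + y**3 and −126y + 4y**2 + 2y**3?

567y − 18y**2 − 72y**3 + 2y**4 + y**5

Euclidean algorithm in ℚ[y]:
  y**3 − 7y**2 − 9y + 63 = (1/2)(2y**3 + 4y**2 − 126y) + (−9y**2 + 54y + 63)
  2y**3 + 4y**2 − 126y = (−(2/9)y − 16/9)(−9y**2 + 54y + 63) + (−16y + 112)
  −9y**2 + 54y + 63 = ((9/16)y + 9/16)(−16y + 112) + (0)
Last nonzero remainder: −16y + 112. Dividing through by −16 gives the monic gcd y − 7.
Then lcm(f, g) = f·g / gcd(f, g); expanding and making the result monic gives the answer.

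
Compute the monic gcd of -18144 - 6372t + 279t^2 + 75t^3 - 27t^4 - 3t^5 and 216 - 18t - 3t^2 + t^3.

36 - 9t + t^2

Euclidean algorithm in ℚ[t]:
  -3t^5 - 27t^4 + 75t^3 + 279t^2 - 6372t - 18144 = (-3t^2 - 36t - 87)(t^3 - 3t^2 - 18t + 216) + (18t^2 - 162t + 648)
  t^3 - 3t^2 - 18t + 216 = ((1/18)t + 1/3)(18t^2 - 162t + 648) + (0)
Last nonzero remainder: 18t^2 - 162t + 648. Dividing through by 18 gives the monic gcd t^2 - 9t + 36.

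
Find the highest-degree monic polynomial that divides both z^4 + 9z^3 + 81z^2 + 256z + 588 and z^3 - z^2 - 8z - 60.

Repeated division with remainder:
  z^4 + 9z^3 + 81z^2 + 256z + 588 = (z + 10)(z^3 - z^2 - 8z - 60) + (99z^2 + 396z + 1188)
  z^3 - z^2 - 8z - 60 = ((1/99)z - 5/99)(99z^2 + 396z + 1188) + (0)
Last nonzero remainder: 99z^2 + 396z + 1188. Dividing through by 99 gives the monic gcd z^2 + 4z + 12.

z^2 + 4z + 12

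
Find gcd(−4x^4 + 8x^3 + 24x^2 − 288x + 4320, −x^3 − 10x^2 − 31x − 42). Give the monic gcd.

Euclidean algorithm in ℚ[x]:
  −4x^4 + 8x^3 + 24x^2 − 288x + 4320 = (4x − 48)(−x^3 − 10x^2 − 31x − 42) + (−332x^2 − 1608x + 2304)
  −x^3 − 10x^2 − 31x − 42 = ((1/332)x + 107/6889)(−332x^2 − 1608x + 2304) + (−(89311/6889)x − 535866/6889)
  −332x^2 − 1608x + 2304 = ((2287148/89311)x − 2645376/89311)(−(89311/6889)x − 535866/6889) + (0)
Last nonzero remainder: −(89311/6889)x − 535866/6889. Dividing through by −89311/6889 gives the monic gcd x + 6.

x + 6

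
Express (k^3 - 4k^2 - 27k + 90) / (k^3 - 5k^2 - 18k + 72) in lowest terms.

By polynomial division,
  k^3 - 4k^2 - 27k + 90 = (k^3 - 5k^2 - 18k + 72) + (k^2 - 9k + 18)
  k^3 - 5k^2 - 18k + 72 = (k + 4)(k^2 - 9k + 18) + (0)
The last nonzero remainder k^2 - 9k + 18 is already monic.
Cancel k^2 - 9k + 18 from numerator and denominator to get the reduced form.

(k + 5)/(k + 4)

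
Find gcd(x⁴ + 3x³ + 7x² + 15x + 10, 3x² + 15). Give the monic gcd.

x² + 5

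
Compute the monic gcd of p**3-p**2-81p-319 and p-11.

Apply the Euclidean algorithm:
  p**3-p**2-81p-319 = (p**2+10p+29)(p-11) + (0)
The last nonzero remainder p-11 is already monic.

p-11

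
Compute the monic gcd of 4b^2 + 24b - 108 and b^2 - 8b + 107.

1

Repeated division with remainder:
  4b^2 + 24b - 108 = (4)(b^2 - 8b + 107) + (56b - 536)
  b^2 - 8b + 107 = ((1/56)b + 11/392)(56b - 536) + (5980/49)
  56b - 536 = ((686/1495)b - 6566/1495)(5980/49) + (0)
The last nonzero remainder is the constant 5980/49, so the polynomials are coprime and gcd = 1.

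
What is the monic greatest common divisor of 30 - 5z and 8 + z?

1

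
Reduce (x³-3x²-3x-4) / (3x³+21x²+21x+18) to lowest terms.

Repeated division with remainder:
  x³-3x²-3x-4 = (1/3)(3x³+21x²+21x+18) + (-10x²-10x-10)
  3x³+21x²+21x+18 = (-(3/10)x-9/5)(-10x²-10x-10) + (0)
Last nonzero remainder: -10x²-10x-10. Dividing through by -10 gives the monic gcd x²+x+1.
Cancel x²+x+1 from numerator and denominator to get the reduced form.

(x-4)/(3x+18)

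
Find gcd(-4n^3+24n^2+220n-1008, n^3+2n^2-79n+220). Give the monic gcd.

n-4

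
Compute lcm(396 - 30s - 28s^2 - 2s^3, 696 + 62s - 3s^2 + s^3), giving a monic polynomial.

Repeated division with remainder:
  -2s^3 - 28s^2 - 30s + 396 = (-2)(s^3 - 3s^2 + 62s + 696) + (-34s^2 + 94s + 1788)
  s^3 - 3s^2 + 62s + 696 = (-(1/34)s + 2/289)(-34s^2 + 94s + 1788) + ((32928/289)s + 197568/289)
  -34s^2 + 94s + 1788 = (-(4913/16464)s + 43061/16464)((32928/289)s + 197568/289) + (0)
Last nonzero remainder: (32928/289)s + 197568/289. Dividing through by 32928/289 gives the monic gcd s + 6.
Then lcm(f, g) = f·g / gcd(f, g); expanding and making the result monic gives the answer.

-22968 + 3522s + 1291s^2 + 5s^3 + 5s^4 + s^5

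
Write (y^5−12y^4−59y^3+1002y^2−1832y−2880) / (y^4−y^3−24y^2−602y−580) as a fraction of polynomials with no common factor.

Apply the Euclidean algorithm:
  y^5−12y^4−59y^3+1002y^2−1832y−2880 = (y−11)(y^4−y^3−24y^2−602y−580) + (−46y^3+1340y^2−7874y−9260)
  y^4−y^3−24y^2−602y−580 = (−(1/46)y−647/1058)(−46y^3+1340y^2−7874y−9260) + ((330243/529)y^2−(2972187/529)y−3302430/529)
  −46y^3+1340y^2−7874y−9260 = (−(24334/330243)y+489854/330243)((330243/529)y^2−(2972187/529)y−3302430/529) + (0)
Last nonzero remainder: (330243/529)y^2−(2972187/529)y−3302430/529. Dividing through by 330243/529 gives the monic gcd y^2−9y−10.
Cancel y^2−9y−10 from numerator and denominator to get the reduced form.

(y^3−3y^2−76y+288)/(y^2+8y+58)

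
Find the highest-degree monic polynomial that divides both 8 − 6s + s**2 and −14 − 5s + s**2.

1

Apply the Euclidean algorithm:
  s**2 − 6s + 8 = (s**2 − 5s − 14) + (−s + 22)
  s**2 − 5s − 14 = (−s − 17)(−s + 22) + (360)
  −s + 22 = (−(1/360)s + 11/180)(360) + (0)
The last nonzero remainder is the constant 360, so the polynomials are coprime and gcd = 1.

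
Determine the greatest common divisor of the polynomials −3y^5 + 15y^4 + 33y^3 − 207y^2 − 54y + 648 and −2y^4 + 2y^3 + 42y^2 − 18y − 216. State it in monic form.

By polynomial division,
  −3y^5 + 15y^4 + 33y^3 − 207y^2 − 54y + 648 = ((3/2)y − 6)(−2y^4 + 2y^3 + 42y^2 − 18y − 216) + (−18y^3 + 72y^2 + 162y − 648)
  −2y^4 + 2y^3 + 42y^2 − 18y − 216 = ((1/9)y + 1/3)(−18y^3 + 72y^2 + 162y − 648) + (0)
Last nonzero remainder: −18y^3 + 72y^2 + 162y − 648. Dividing through by −18 gives the monic gcd y^3 − 4y^2 − 9y + 36.

y^3 − 4y^2 − 9y + 36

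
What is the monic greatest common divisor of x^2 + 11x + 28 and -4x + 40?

By polynomial division,
  x^2 + 11x + 28 = (-(1/4)x - 21/4)(-4x + 40) + (238)
  -4x + 40 = (-(2/119)x + 20/119)(238) + (0)
The last nonzero remainder is the constant 238, so the polynomials are coprime and gcd = 1.

1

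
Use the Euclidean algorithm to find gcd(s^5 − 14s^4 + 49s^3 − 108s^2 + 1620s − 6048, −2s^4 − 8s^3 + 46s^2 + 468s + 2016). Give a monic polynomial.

By polynomial division,
  s^5 − 14s^4 + 49s^3 − 108s^2 + 1620s − 6048 = (−(1/2)s + 9)(−2s^4 − 8s^3 + 46s^2 + 468s + 2016) + (144s^3 − 288s^2 − 1584s − 24192)
  −2s^4 − 8s^3 + 46s^2 + 468s + 2016 = (−(1/72)s − 1/12)(144s^3 − 288s^2 − 1584s − 24192) + (0)
Last nonzero remainder: 144s^3 − 288s^2 − 1584s − 24192. Dividing through by 144 gives the monic gcd s^3 − 2s^2 − 11s − 168.

s^3 − 2s^2 − 11s − 168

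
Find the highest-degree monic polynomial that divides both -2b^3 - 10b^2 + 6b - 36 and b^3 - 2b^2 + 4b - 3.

b^2 - b + 3

Euclidean algorithm in ℚ[b]:
  -2b^3 - 10b^2 + 6b - 36 = (-2)(b^3 - 2b^2 + 4b - 3) + (-14b^2 + 14b - 42)
  b^3 - 2b^2 + 4b - 3 = (-(1/14)b + 1/14)(-14b^2 + 14b - 42) + (0)
Last nonzero remainder: -14b^2 + 14b - 42. Dividing through by -14 gives the monic gcd b^2 - b + 3.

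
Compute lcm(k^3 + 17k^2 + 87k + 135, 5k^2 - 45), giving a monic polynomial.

k^4 + 14k^3 + 36k^2 - 126k - 405

Repeated division with remainder:
  k^3 + 17k^2 + 87k + 135 = ((1/5)k + 17/5)(5k^2 - 45) + (96k + 288)
  5k^2 - 45 = ((5/96)k - 5/32)(96k + 288) + (0)
Last nonzero remainder: 96k + 288. Dividing through by 96 gives the monic gcd k + 3.
Then lcm(f, g) = f·g / gcd(f, g); expanding and making the result monic gives the answer.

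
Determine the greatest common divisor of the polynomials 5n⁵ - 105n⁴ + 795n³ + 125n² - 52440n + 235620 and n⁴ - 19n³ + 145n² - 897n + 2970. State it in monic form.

Apply the Euclidean algorithm:
  5n⁵ - 105n⁴ + 795n³ + 125n² - 52440n + 235620 = (5n - 10)(n⁴ - 19n³ + 145n² - 897n + 2970) + (-120n³ + 6060n² - 76260n + 265320)
  n⁴ - 19n³ + 145n² - 897n + 2970 = (-(1/120)n - 21/80)(-120n³ + 6060n² - 76260n + 265320) + ((4401/4)n² - (74817/4)n + 145233/2)
  -120n³ + 6060n² - 76260n + 265320 = (-(160/1467)n + 5360/1467)((4401/4)n² - (74817/4)n + 145233/2) + (0)
Last nonzero remainder: (4401/4)n² - (74817/4)n + 145233/2. Dividing through by 4401/4 gives the monic gcd n² - 17n + 66.

n² - 17n + 66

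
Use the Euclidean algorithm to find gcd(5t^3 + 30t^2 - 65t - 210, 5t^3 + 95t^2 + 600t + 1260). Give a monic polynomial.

Euclidean algorithm in ℚ[t]:
  5t^3 + 30t^2 - 65t - 210 = (5t^3 + 95t^2 + 600t + 1260) + (-65t^2 - 665t - 1470)
  5t^3 + 95t^2 + 600t + 1260 = (-(1/13)t - 114/169)(-65t^2 - 665t - 1470) + ((6480/169)t + 45360/169)
  -65t^2 - 665t - 1470 = (-(2197/1296)t - 1183/216)((6480/169)t + 45360/169) + (0)
Last nonzero remainder: (6480/169)t + 45360/169. Dividing through by 6480/169 gives the monic gcd t + 7.

t + 7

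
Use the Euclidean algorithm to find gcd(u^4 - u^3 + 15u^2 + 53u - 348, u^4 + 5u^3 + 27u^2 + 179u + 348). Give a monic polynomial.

By polynomial division,
  u^4 - u^3 + 15u^2 + 53u - 348 = (u^4 + 5u^3 + 27u^2 + 179u + 348) + (-6u^3 - 12u^2 - 126u - 696)
  u^4 + 5u^3 + 27u^2 + 179u + 348 = (-(1/6)u - 1/2)(-6u^3 - 12u^2 - 126u - 696) + (0)
Last nonzero remainder: -6u^3 - 12u^2 - 126u - 696. Dividing through by -6 gives the monic gcd u^3 + 2u^2 + 21u + 116.

u^3 + 2u^2 + 21u + 116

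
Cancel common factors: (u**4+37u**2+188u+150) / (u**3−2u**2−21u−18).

(u**2−4u+50)/(u−6)

Apply the Euclidean algorithm:
  u**4+37u**2+188u+150 = (u+2)(u**3−2u**2−21u−18) + (62u**2+248u+186)
  u**3−2u**2−21u−18 = ((1/62)u−3/31)(62u**2+248u+186) + (0)
Last nonzero remainder: 62u**2+248u+186. Dividing through by 62 gives the monic gcd u**2+4u+3.
Cancel u**2+4u+3 from numerator and denominator to get the reduced form.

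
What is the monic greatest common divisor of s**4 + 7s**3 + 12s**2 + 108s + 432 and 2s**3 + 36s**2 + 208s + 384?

s**2 + 10s + 24

Euclidean algorithm in ℚ[s]:
  s**4 + 7s**3 + 12s**2 + 108s + 432 = ((1/2)s - 11/2)(2s**3 + 36s**2 + 208s + 384) + (106s**2 + 1060s + 2544)
  2s**3 + 36s**2 + 208s + 384 = ((1/53)s + 8/53)(106s**2 + 1060s + 2544) + (0)
Last nonzero remainder: 106s**2 + 1060s + 2544. Dividing through by 106 gives the monic gcd s**2 + 10s + 24.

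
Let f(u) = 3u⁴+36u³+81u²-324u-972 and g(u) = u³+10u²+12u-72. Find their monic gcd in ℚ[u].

u²+12u+36

Apply the Euclidean algorithm:
  3u⁴+36u³+81u²-324u-972 = (3u+6)(u³+10u²+12u-72) + (-15u²-180u-540)
  u³+10u²+12u-72 = (-(1/15)u+2/15)(-15u²-180u-540) + (0)
Last nonzero remainder: -15u²-180u-540. Dividing through by -15 gives the monic gcd u²+12u+36.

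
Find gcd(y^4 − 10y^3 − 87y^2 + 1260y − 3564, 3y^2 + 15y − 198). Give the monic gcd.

y^2 + 5y − 66

Repeated division with remainder:
  y^4 − 10y^3 − 87y^2 + 1260y − 3564 = ((1/3)y^2 − 5y + 18)(3y^2 + 15y − 198) + (0)
Last nonzero remainder: 3y^2 + 15y − 198. Dividing through by 3 gives the monic gcd y^2 + 5y − 66.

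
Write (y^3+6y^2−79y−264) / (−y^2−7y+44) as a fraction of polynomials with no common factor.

(−y^2+5y+24)/(y−4)

Apply the Euclidean algorithm:
  y^3+6y^2−79y−264 = (−y+1)(−y^2−7y+44) + (−28y−308)
  −y^2−7y+44 = ((1/28)y−1/7)(−28y−308) + (0)
Last nonzero remainder: −28y−308. Dividing through by −28 gives the monic gcd y+11.
Cancel y+11 from numerator and denominator to get the reduced form.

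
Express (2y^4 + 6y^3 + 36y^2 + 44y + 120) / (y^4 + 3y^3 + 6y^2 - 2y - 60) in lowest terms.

Apply the Euclidean algorithm:
  2y^4 + 6y^3 + 36y^2 + 44y + 120 = (2)(y^4 + 3y^3 + 6y^2 - 2y - 60) + (24y^2 + 48y + 240)
  y^4 + 3y^3 + 6y^2 - 2y - 60 = ((1/24)y^2 + (1/24)y - 1/4)(24y^2 + 48y + 240) + (0)
Last nonzero remainder: 24y^2 + 48y + 240. Dividing through by 24 gives the monic gcd y^2 + 2y + 10.
Cancel y^2 + 2y + 10 from numerator and denominator to get the reduced form.

(2y^2 + 2y + 12)/(y^2 + y - 6)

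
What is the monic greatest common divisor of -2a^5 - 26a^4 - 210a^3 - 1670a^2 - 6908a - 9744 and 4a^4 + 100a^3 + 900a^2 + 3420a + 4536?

Apply the Euclidean algorithm:
  -2a^5 - 26a^4 - 210a^3 - 1670a^2 - 6908a - 9744 = (-(1/2)a + 6)(4a^4 + 100a^3 + 900a^2 + 3420a + 4536) + (-360a^3 - 5360a^2 - 25160a - 36960)
  4a^4 + 100a^3 + 900a^2 + 3420a + 4536 = (-(1/90)a - 91/810)(-360a^3 - 5360a^2 - 25160a - 36960) + ((1480/81)a^2 + (14800/81)a + 10360/27)
  -360a^3 - 5360a^2 - 25160a - 36960 = (-(729/37)a - 3564/37)((1480/81)a^2 + (14800/81)a + 10360/27) + (0)
Last nonzero remainder: (1480/81)a^2 + (14800/81)a + 10360/27. Dividing through by 1480/81 gives the monic gcd a^2 + 10a + 21.

a^2 + 10a + 21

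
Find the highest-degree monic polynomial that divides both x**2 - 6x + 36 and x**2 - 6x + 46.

Euclidean algorithm in ℚ[x]:
  x**2 - 6x + 36 = (x**2 - 6x + 46) + (-10)
  x**2 - 6x + 46 = (-(1/10)x**2 + (3/5)x - 23/5)(-10) + (0)
The last nonzero remainder is the constant -10, so the polynomials are coprime and gcd = 1.

1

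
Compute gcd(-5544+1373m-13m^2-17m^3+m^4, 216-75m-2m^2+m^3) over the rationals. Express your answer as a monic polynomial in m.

Repeated division with remainder:
  m^4-17m^3-13m^2+1373m-5544 = (m-15)(m^3-2m^2-75m+216) + (32m^2+32m-2304)
  m^3-2m^2-75m+216 = ((1/32)m-3/32)(32m^2+32m-2304) + (0)
Last nonzero remainder: 32m^2+32m-2304. Dividing through by 32 gives the monic gcd m^2+m-72.

-72+m+m^2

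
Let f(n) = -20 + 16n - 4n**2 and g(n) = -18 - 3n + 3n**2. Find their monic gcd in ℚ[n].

Repeated division with remainder:
  -4n**2 + 16n - 20 = (-4/3)(3n**2 - 3n - 18) + (12n - 44)
  3n**2 - 3n - 18 = ((1/4)n + 2/3)(12n - 44) + (34/3)
  12n - 44 = ((18/17)n - 66/17)(34/3) + (0)
The last nonzero remainder is the constant 34/3, so the polynomials are coprime and gcd = 1.

1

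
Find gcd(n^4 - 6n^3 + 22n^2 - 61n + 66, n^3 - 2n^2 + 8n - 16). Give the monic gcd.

n - 2

Euclidean algorithm in ℚ[n]:
  n^4 - 6n^3 + 22n^2 - 61n + 66 = (n - 4)(n^3 - 2n^2 + 8n - 16) + (6n^2 - 13n + 2)
  n^3 - 2n^2 + 8n - 16 = ((1/6)n + 1/36)(6n^2 - 13n + 2) + ((289/36)n - 289/18)
  6n^2 - 13n + 2 = ((216/289)n - 36/289)((289/36)n - 289/18) + (0)
Last nonzero remainder: (289/36)n - 289/18. Dividing through by 289/36 gives the monic gcd n - 2.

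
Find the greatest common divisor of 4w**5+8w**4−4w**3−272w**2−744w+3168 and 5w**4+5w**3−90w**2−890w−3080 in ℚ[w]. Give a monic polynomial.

w**3+8w**2+38w+88

Euclidean algorithm in ℚ[w]:
  4w**5+8w**4−4w**3−272w**2−744w+3168 = ((4/5)w+4/5)(5w**4+5w**3−90w**2−890w−3080) + (64w**3+512w**2+2432w+5632)
  5w**4+5w**3−90w**2−890w−3080 = ((5/64)w−35/64)(64w**3+512w**2+2432w+5632) + (0)
Last nonzero remainder: 64w**3+512w**2+2432w+5632. Dividing through by 64 gives the monic gcd w**3+8w**2+38w+88.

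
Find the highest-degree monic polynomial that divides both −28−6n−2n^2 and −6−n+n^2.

1

Apply the Euclidean algorithm:
  −2n^2−6n−28 = (−2)(n^2−n−6) + (−8n−40)
  n^2−n−6 = (−(1/8)n+3/4)(−8n−40) + (24)
  −8n−40 = (−(1/3)n−5/3)(24) + (0)
The last nonzero remainder is the constant 24, so the polynomials are coprime and gcd = 1.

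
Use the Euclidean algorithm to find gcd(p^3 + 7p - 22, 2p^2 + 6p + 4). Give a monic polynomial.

1

Repeated division with remainder:
  p^3 + 7p - 22 = ((1/2)p - 3/2)(2p^2 + 6p + 4) + (14p - 16)
  2p^2 + 6p + 4 = ((1/7)p + 29/49)(14p - 16) + (660/49)
  14p - 16 = ((343/330)p - 196/165)(660/49) + (0)
The last nonzero remainder is the constant 660/49, so the polynomials are coprime and gcd = 1.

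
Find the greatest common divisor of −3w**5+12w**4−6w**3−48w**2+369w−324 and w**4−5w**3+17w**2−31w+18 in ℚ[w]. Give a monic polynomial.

w**3−3w**2+11w−9

Euclidean algorithm in ℚ[w]:
  −3w**5+12w**4−6w**3−48w**2+369w−324 = (−3w−3)(w**4−5w**3+17w**2−31w+18) + (30w**3−90w**2+330w−270)
  w**4−5w**3+17w**2−31w+18 = ((1/30)w−1/15)(30w**3−90w**2+330w−270) + (0)
Last nonzero remainder: 30w**3−90w**2+330w−270. Dividing through by 30 gives the monic gcd w**3−3w**2+11w−9.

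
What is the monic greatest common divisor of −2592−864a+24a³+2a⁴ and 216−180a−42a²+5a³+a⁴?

−216−36a+6a²+a³

Apply the Euclidean algorithm:
  2a⁴+24a³−864a−2592 = (2)(a⁴+5a³−42a²−180a+216) + (14a³+84a²−504a−3024)
  a⁴+5a³−42a²−180a+216 = ((1/14)a−1/14)(14a³+84a²−504a−3024) + (0)
Last nonzero remainder: 14a³+84a²−504a−3024. Dividing through by 14 gives the monic gcd a³+6a²−36a−216.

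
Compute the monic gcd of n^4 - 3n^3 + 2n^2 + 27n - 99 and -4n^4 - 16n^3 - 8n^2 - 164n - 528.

n^3 + 2n + 33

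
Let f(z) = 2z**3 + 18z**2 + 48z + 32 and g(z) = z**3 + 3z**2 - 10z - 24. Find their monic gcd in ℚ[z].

z + 4

Apply the Euclidean algorithm:
  2z**3 + 18z**2 + 48z + 32 = (2)(z**3 + 3z**2 - 10z - 24) + (12z**2 + 68z + 80)
  z**3 + 3z**2 - 10z - 24 = ((1/12)z - 2/9)(12z**2 + 68z + 80) + (-(14/9)z - 56/9)
  12z**2 + 68z + 80 = (-(54/7)z - 90/7)(-(14/9)z - 56/9) + (0)
Last nonzero remainder: -(14/9)z - 56/9. Dividing through by -14/9 gives the monic gcd z + 4.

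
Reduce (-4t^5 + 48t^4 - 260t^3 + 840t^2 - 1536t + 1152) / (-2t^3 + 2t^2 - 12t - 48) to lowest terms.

(2t^3 - 18t^2 + 52t - 48)/(t + 2)

By polynomial division,
  -4t^5 + 48t^4 - 260t^3 + 840t^2 - 1536t + 1152 = (2t^2 - 22t + 96)(-2t^3 + 2t^2 - 12t - 48) + (480t^2 - 1440t + 5760)
  -2t^3 + 2t^2 - 12t - 48 = (-(1/240)t - 1/120)(480t^2 - 1440t + 5760) + (0)
Last nonzero remainder: 480t^2 - 1440t + 5760. Dividing through by 480 gives the monic gcd t^2 - 3t + 12.
Cancel t^2 - 3t + 12 from numerator and denominator to get the reduced form.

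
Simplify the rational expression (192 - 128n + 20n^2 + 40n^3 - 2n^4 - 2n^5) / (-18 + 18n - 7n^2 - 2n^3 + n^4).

(32 - 2n^2)/(-3 + n)

Apply the Euclidean algorithm:
  -2n^5 - 2n^4 + 40n^3 + 20n^2 - 128n + 192 = (-2n - 6)(n^4 - 2n^3 - 7n^2 + 18n - 18) + (14n^3 + 14n^2 - 56n + 84)
  n^4 - 2n^3 - 7n^2 + 18n - 18 = ((1/14)n - 3/14)(14n^3 + 14n^2 - 56n + 84) + (0)
Last nonzero remainder: 14n^3 + 14n^2 - 56n + 84. Dividing through by 14 gives the monic gcd n^3 + n^2 - 4n + 6.
Cancel n^3 + n^2 - 4n + 6 from numerator and denominator to get the reduced form.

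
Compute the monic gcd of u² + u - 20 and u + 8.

By polynomial division,
  u² + u - 20 = (u - 7)(u + 8) + (36)
  u + 8 = ((1/36)u + 2/9)(36) + (0)
The last nonzero remainder is the constant 36, so the polynomials are coprime and gcd = 1.

1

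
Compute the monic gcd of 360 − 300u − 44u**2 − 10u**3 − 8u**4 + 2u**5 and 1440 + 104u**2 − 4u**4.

Euclidean algorithm in ℚ[u]:
  2u**5 − 8u**4 − 10u**3 − 44u**2 − 300u + 360 = (−(1/2)u + 2)(−4u**4 + 104u**2 + 1440) + (42u**3 − 252u**2 + 420u − 2520)
  −4u**4 + 104u**2 + 1440 = (−(2/21)u − 4/7)(42u**3 − 252u**2 + 420u − 2520) + (0)
Last nonzero remainder: 42u**3 − 252u**2 + 420u − 2520. Dividing through by 42 gives the monic gcd u**3 − 6u**2 + 10u − 60.

−60 + 10u − 6u**2 + u**3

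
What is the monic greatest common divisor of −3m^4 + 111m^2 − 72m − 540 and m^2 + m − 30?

m^2 + m − 30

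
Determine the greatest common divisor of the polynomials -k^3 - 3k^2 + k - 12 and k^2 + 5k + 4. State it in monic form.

k + 4

Repeated division with remainder:
  -k^3 - 3k^2 + k - 12 = (-k + 2)(k^2 + 5k + 4) + (-5k - 20)
  k^2 + 5k + 4 = (-(1/5)k - 1/5)(-5k - 20) + (0)
Last nonzero remainder: -5k - 20. Dividing through by -5 gives the monic gcd k + 4.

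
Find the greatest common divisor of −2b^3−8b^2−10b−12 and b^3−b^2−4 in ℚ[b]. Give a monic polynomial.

b^2+b+2

Apply the Euclidean algorithm:
  −2b^3−8b^2−10b−12 = (−2)(b^3−b^2−4) + (−10b^2−10b−20)
  b^3−b^2−4 = (−(1/10)b+1/5)(−10b^2−10b−20) + (0)
Last nonzero remainder: −10b^2−10b−20. Dividing through by −10 gives the monic gcd b^2+b+2.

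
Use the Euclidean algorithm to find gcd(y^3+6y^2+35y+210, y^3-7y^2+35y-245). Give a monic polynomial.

Euclidean algorithm in ℚ[y]:
  y^3+6y^2+35y+210 = (y^3-7y^2+35y-245) + (13y^2+455)
  y^3-7y^2+35y-245 = ((1/13)y-7/13)(13y^2+455) + (0)
Last nonzero remainder: 13y^2+455. Dividing through by 13 gives the monic gcd y^2+35.

y^2+35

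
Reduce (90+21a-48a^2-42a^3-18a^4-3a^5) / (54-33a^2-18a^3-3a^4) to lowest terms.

(10+9a+4a^2+a^3)/(6+4a+a^2)

Euclidean algorithm in ℚ[a]:
  -3a^5-18a^4-42a^3-48a^2+21a+90 = (a)(-3a^4-18a^3-33a^2+54) + (-9a^3-48a^2-33a+90)
  -3a^4-18a^3-33a^2+54 = ((1/3)a+2/9)(-9a^3-48a^2-33a+90) + (-(34/3)a^2-(68/3)a+34)
  -9a^3-48a^2-33a+90 = ((27/34)a+45/17)(-(34/3)a^2-(68/3)a+34) + (0)
Last nonzero remainder: -(34/3)a^2-(68/3)a+34. Dividing through by -34/3 gives the monic gcd a^2+2a-3.
Cancel a^2+2a-3 from numerator and denominator to get the reduced form.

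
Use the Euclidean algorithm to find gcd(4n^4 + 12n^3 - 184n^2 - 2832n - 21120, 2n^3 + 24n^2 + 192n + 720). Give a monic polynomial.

n^2 + 6n + 60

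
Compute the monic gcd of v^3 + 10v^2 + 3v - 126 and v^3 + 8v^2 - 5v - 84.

Repeated division with remainder:
  v^3 + 10v^2 + 3v - 126 = (v^3 + 8v^2 - 5v - 84) + (2v^2 + 8v - 42)
  v^3 + 8v^2 - 5v - 84 = ((1/2)v + 2)(2v^2 + 8v - 42) + (0)
Last nonzero remainder: 2v^2 + 8v - 42. Dividing through by 2 gives the monic gcd v^2 + 4v - 21.

v^2 + 4v - 21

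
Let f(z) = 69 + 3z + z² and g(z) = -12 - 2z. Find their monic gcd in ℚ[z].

1

Euclidean algorithm in ℚ[z]:
  z² + 3z + 69 = (-(1/2)z + 3/2)(-2z - 12) + (87)
  -2z - 12 = (-(2/87)z - 4/29)(87) + (0)
The last nonzero remainder is the constant 87, so the polynomials are coprime and gcd = 1.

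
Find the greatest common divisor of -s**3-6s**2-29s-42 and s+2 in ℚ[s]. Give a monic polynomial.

s+2

By polynomial division,
  -s**3-6s**2-29s-42 = (-s**2-4s-21)(s+2) + (0)
The last nonzero remainder s+2 is already monic.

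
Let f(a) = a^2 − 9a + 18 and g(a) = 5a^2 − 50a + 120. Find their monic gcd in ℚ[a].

Euclidean algorithm in ℚ[a]:
  a^2 − 9a + 18 = (1/5)(5a^2 − 50a + 120) + (a − 6)
  5a^2 − 50a + 120 = (5a − 20)(a − 6) + (0)
The last nonzero remainder a − 6 is already monic.

a − 6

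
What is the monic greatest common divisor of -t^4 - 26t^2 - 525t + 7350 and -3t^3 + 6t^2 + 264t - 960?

Euclidean algorithm in ℚ[t]:
  -t^4 - 26t^2 - 525t + 7350 = ((1/3)t + 2/3)(-3t^3 + 6t^2 + 264t - 960) + (-118t^2 - 381t + 7990)
  -3t^3 + 6t^2 + 264t - 960 = ((3/118)t - 1851/13924)(-118t^2 - 381t + 7990) + ((142245/13924)t + 711225/6962)
  -118t^2 - 381t + 7990 = (-(1643032/142245)t + 11125276/142245)((142245/13924)t + 711225/6962) + (0)
Last nonzero remainder: (142245/13924)t + 711225/6962. Dividing through by 142245/13924 gives the monic gcd t + 10.

t + 10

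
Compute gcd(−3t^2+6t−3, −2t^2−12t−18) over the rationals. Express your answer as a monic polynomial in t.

1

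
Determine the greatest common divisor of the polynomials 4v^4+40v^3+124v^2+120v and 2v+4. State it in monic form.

Apply the Euclidean algorithm:
  4v^4+40v^3+124v^2+120v = (2v^3+16v^2+30v)(2v+4) + (0)
Last nonzero remainder: 2v+4. Dividing through by 2 gives the monic gcd v+2.

v+2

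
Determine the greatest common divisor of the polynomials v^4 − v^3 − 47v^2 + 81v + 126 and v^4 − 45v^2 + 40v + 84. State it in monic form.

v^3 + 2v^2 − 41v − 42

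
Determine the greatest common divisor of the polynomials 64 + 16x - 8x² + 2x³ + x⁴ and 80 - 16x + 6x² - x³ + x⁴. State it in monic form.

Repeated division with remainder:
  x⁴ + 2x³ - 8x² + 16x + 64 = (x⁴ - x³ + 6x² - 16x + 80) + (3x³ - 14x² + 32x - 16)
  x⁴ - x³ + 6x² - 16x + 80 = ((1/3)x + 11/9)(3x³ - 14x² + 32x - 16) + ((112/9)x² - (448/9)x + 896/9)
  3x³ - 14x² + 32x - 16 = ((27/112)x - 9/56)((112/9)x² - (448/9)x + 896/9) + (0)
Last nonzero remainder: (112/9)x² - (448/9)x + 896/9. Dividing through by 112/9 gives the monic gcd x² - 4x + 8.

8 - 4x + x²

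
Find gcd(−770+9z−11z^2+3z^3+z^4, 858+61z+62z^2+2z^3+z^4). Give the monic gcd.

22+z+z^2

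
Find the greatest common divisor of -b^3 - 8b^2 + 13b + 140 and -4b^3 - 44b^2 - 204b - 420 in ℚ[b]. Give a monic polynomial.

Repeated division with remainder:
  -b^3 - 8b^2 + 13b + 140 = (1/4)(-4b^3 - 44b^2 - 204b - 420) + (3b^2 + 64b + 245)
  -4b^3 - 44b^2 - 204b - 420 = (-(4/3)b + 124/9)(3b^2 + 64b + 245) + (-(6832/9)b - 34160/9)
  3b^2 + 64b + 245 = (-(27/6832)b - 63/976)(-(6832/9)b - 34160/9) + (0)
Last nonzero remainder: -(6832/9)b - 34160/9. Dividing through by -6832/9 gives the monic gcd b + 5.

b + 5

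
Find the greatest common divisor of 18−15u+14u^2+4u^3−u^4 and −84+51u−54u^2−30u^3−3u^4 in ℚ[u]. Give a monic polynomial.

1−u+u^2

By polynomial division,
  −u^4+4u^3+14u^2−15u+18 = (1/3)(−3u^4−30u^3−54u^2+51u−84) + (14u^3+32u^2−32u+46)
  −3u^4−30u^3−54u^2+51u−84 = (−(3/14)u−81/49)(14u^3+32u^2−32u+46) + (−(390/49)u^2+(390/49)u−390/49)
  14u^3+32u^2−32u+46 = (−(343/195)u−1127/195)(−(390/49)u^2+(390/49)u−390/49) + (0)
Last nonzero remainder: −(390/49)u^2+(390/49)u−390/49. Dividing through by −390/49 gives the monic gcd u^2−u+1.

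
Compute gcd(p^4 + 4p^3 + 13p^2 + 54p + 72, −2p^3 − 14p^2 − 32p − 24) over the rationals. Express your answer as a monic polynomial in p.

Apply the Euclidean algorithm:
  p^4 + 4p^3 + 13p^2 + 54p + 72 = (−(1/2)p + 3/2)(−2p^3 − 14p^2 − 32p − 24) + (18p^2 + 90p + 108)
  −2p^3 − 14p^2 − 32p − 24 = (−(1/9)p − 2/9)(18p^2 + 90p + 108) + (0)
Last nonzero remainder: 18p^2 + 90p + 108. Dividing through by 18 gives the monic gcd p^2 + 5p + 6.

p^2 + 5p + 6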